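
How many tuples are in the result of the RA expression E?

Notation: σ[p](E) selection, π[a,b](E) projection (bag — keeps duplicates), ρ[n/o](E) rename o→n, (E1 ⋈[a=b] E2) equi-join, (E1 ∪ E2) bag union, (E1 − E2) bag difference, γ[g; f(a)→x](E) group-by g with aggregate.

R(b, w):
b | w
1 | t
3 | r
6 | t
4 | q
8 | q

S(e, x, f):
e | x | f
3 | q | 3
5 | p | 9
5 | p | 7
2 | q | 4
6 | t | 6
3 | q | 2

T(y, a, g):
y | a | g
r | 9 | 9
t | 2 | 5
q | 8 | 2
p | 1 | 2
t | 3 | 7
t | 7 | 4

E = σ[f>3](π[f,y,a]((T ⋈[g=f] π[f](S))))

Row counts bottom-up:
  T → 6
  S → 6
  π[f](S) → 6
  (T ⋈[g=f] π[f](S)) → 5
  π[f,y,a]((T ⋈[g=f] π[f](S))) → 5
  σ[f>3](π[f,y,a]((T ⋈[g=f] π[f](S)))) → 3

|E| = 3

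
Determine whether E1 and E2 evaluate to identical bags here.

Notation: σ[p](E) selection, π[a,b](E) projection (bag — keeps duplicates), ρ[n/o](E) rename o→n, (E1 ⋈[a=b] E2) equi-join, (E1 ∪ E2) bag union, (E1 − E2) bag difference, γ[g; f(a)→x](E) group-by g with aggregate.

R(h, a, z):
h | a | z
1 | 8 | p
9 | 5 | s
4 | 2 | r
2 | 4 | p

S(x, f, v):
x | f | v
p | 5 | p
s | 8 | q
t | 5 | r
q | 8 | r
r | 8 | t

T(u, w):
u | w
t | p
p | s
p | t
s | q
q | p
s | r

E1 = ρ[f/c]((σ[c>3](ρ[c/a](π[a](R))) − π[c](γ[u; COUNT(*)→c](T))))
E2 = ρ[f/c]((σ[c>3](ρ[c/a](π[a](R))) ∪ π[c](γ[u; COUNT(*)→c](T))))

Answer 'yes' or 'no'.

E1 row counts bottom-up:
  R → 4
  π[a](R) → 4
  ρ[c/a](π[a](R)) → 4
  σ[c>3](ρ[c/a](π[a](R))) → 3
  T → 6
  γ[u; COUNT(*)→c](T) → 4
  π[c](γ[u; COUNT(*)→c](T)) → 4
  (σ[c>3](ρ[c/a](π[a](R))) − π[c](γ[u; COUNT(*)→c](T))) → 3
  ρ[f/c]((σ[c>3](ρ[c/a](π[a](R))) − π[c](γ[u; COUNT(*)→c](T)))) → 3
E2 row counts bottom-up:
  R → 4
  π[a](R) → 4
  ρ[c/a](π[a](R)) → 4
  σ[c>3](ρ[c/a](π[a](R))) → 3
  T → 6
  γ[u; COUNT(*)→c](T) → 4
  π[c](γ[u; COUNT(*)→c](T)) → 4
  (σ[c>3](ρ[c/a](π[a](R))) ∪ π[c](γ[u; COUNT(*)→c](T))) → 7
  ρ[f/c]((σ[c>3](ρ[c/a](π[a](R))) ∪ π[c](γ[u; COUNT(*)→c](T)))) → 7

E1 result:
f
4
5
8
E2 result:
f
1
1
2
2
4
5
8
Witness: (2,) appears 0× in E1 but 2× in E2.

no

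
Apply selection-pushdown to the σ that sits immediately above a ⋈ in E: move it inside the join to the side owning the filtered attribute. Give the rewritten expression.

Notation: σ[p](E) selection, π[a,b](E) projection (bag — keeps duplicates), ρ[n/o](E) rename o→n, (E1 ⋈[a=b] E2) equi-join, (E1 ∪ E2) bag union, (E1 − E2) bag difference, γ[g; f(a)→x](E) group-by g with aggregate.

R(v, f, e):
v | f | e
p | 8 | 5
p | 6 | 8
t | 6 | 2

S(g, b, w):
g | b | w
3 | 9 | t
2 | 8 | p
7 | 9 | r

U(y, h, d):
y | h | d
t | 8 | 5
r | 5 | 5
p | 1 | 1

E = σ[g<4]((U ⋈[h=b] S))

σ filters on g, owned by the right side.
E' = (U ⋈[h=b] σ[g<4](S))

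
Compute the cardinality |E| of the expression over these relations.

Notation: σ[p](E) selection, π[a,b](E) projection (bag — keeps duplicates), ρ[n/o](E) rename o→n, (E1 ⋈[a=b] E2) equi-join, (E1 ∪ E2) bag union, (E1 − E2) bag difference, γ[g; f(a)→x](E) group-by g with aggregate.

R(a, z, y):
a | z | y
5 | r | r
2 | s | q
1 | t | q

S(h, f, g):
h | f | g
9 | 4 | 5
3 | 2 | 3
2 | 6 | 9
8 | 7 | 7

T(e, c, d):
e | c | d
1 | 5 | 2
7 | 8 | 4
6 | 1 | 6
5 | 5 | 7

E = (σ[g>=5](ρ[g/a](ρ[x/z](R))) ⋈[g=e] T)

Per-node cardinality:
  R → 3
  ρ[x/z](R) → 3
  ρ[g/a](ρ[x/z](R)) → 3
  σ[g>=5](ρ[g/a](ρ[x/z](R))) → 1
  T → 4
  (σ[g>=5](ρ[g/a](ρ[x/z](R))) ⋈[g=e] T) → 1

|E| = 1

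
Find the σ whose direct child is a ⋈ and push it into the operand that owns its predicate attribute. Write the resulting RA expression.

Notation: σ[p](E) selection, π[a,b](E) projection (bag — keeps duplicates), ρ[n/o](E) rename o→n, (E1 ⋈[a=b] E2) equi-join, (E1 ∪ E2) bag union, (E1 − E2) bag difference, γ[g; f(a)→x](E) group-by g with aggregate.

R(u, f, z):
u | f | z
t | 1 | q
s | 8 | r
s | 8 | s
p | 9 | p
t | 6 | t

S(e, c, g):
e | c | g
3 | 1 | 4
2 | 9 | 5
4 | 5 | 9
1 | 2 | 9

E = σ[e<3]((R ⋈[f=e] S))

σ filters on e, owned by the right side.
E' = (R ⋈[f=e] σ[e<3](S))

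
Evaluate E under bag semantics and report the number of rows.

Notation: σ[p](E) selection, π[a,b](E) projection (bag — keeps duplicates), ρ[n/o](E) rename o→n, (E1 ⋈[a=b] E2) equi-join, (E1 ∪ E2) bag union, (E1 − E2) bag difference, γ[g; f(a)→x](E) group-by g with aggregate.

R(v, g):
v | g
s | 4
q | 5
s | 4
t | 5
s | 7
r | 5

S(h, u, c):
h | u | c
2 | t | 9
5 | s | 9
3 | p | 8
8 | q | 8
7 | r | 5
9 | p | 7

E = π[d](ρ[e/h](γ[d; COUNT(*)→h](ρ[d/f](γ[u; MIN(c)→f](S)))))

Per-node cardinality:
  S → 6
  γ[u; MIN(c)→f](S) → 5
  ρ[d/f](γ[u; MIN(c)→f](S)) → 5
  γ[d; COUNT(*)→h](ρ[d/f](γ[u; MIN(c)→f](S))) → 4
  ρ[e/h](γ[d; COUNT(*)→h](ρ[d/f](γ[u; MIN(c)→f](S)))) → 4
  π[d](ρ[e/h](γ[d; COUNT(*)→h](ρ[d/f](γ[u; MIN(c)→f](S))))) → 4

|E| = 4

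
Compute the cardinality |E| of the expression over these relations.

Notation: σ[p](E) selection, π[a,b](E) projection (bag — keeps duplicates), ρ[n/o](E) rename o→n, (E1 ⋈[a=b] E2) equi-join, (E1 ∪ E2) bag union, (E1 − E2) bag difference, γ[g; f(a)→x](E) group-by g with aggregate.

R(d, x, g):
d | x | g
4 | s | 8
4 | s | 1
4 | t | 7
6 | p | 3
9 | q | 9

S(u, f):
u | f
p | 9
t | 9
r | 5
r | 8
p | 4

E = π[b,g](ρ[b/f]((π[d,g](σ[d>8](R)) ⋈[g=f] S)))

Row counts bottom-up:
  R → 5
  σ[d>8](R) → 1
  π[d,g](σ[d>8](R)) → 1
  S → 5
  (π[d,g](σ[d>8](R)) ⋈[g=f] S) → 2
  ρ[b/f]((π[d,g](σ[d>8](R)) ⋈[g=f] S)) → 2
  π[b,g](ρ[b/f]((π[d,g](σ[d>8](R)) ⋈[g=f] S))) → 2

|E| = 2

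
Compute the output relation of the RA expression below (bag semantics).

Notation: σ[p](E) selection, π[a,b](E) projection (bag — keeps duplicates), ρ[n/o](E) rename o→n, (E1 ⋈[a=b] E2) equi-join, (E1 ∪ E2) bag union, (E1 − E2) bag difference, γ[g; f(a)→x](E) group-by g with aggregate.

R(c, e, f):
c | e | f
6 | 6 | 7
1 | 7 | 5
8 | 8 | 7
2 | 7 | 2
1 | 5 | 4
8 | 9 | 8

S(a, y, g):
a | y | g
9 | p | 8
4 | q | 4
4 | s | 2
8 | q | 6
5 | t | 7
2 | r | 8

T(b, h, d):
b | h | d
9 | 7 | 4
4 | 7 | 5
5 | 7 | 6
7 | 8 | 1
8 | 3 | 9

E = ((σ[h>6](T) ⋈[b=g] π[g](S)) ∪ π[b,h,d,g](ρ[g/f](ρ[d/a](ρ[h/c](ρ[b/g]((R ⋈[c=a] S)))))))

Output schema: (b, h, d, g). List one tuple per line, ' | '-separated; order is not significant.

Subexpression sizes:
  T → 5
  σ[h>6](T) → 4
  S → 6
  π[g](S) → 6
  (σ[h>6](T) ⋈[b=g] π[g](S)) → 2
  R → 6
  S → 6
  (R ⋈[c=a] S) → 3
  ρ[b/g]((R ⋈[c=a] S)) → 3
  ρ[h/c](ρ[b/g]((R ⋈[c=a] S))) → 3
  ρ[d/a](ρ[h/c](ρ[b/g]((R ⋈[c=a] S)))) → 3
  ρ[g/f](ρ[d/a](ρ[h/c](ρ[b/g]((R ⋈[c=a] S))))) → 3
  π[b,h,d,g](ρ[g/f](ρ[d/a](ρ[h/c](ρ[b/g]((R ⋈[c=a] S)))))) → 3
  ((σ[h>6](T) ⋈[b=g] π[g](S)) ∪ π[b,h,d,g](ρ[g/f](ρ[d/a](ρ[h/c](ρ[b/g]((R ⋈[c=a] S))))))) → 5

== RESULT ==
b | h | d | g
4 | 7 | 5 | 4
6 | 8 | 8 | 7
6 | 8 | 8 | 8
7 | 8 | 1 | 7
8 | 2 | 2 | 2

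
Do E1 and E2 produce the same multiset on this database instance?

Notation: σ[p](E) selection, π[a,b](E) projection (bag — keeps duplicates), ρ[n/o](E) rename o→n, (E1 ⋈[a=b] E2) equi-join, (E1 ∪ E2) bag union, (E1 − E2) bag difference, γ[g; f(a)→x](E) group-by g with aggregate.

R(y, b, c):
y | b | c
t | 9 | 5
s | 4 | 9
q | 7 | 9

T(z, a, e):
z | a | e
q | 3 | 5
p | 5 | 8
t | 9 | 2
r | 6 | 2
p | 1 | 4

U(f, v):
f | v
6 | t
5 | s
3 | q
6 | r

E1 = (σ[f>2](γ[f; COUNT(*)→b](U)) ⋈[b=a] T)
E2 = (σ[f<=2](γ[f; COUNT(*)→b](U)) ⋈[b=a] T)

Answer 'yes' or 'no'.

E1 row counts bottom-up:
  U → 4
  γ[f; COUNT(*)→b](U) → 3
  σ[f>2](γ[f; COUNT(*)→b](U)) → 3
  T → 5
  (σ[f>2](γ[f; COUNT(*)→b](U)) ⋈[b=a] T) → 2
E2 row counts bottom-up:
  U → 4
  γ[f; COUNT(*)→b](U) → 3
  σ[f<=2](γ[f; COUNT(*)→b](U)) → 0
  T → 5
  (σ[f<=2](γ[f; COUNT(*)→b](U)) ⋈[b=a] T) → 0

E1 result:
f | b | z | a | e
3 | 1 | p | 1 | 4
5 | 1 | p | 1 | 4
E2 result:
f | b | z | a | e
(0 rows)
Witness: (5, 1, 'p', 1, 4) appears 1× in E1 but 0× in E2.

no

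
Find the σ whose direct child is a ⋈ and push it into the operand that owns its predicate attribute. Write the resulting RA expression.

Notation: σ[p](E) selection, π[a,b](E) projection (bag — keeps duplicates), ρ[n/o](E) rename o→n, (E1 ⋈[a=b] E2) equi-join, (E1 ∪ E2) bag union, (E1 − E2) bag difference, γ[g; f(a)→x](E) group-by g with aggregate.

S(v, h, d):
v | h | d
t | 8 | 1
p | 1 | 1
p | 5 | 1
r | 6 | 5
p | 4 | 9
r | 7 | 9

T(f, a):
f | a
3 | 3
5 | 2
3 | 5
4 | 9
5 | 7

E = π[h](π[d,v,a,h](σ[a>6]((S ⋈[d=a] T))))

σ filters on a, owned by the right side.
E' = π[h](π[d,v,a,h]((S ⋈[d=a] σ[a>6](T))))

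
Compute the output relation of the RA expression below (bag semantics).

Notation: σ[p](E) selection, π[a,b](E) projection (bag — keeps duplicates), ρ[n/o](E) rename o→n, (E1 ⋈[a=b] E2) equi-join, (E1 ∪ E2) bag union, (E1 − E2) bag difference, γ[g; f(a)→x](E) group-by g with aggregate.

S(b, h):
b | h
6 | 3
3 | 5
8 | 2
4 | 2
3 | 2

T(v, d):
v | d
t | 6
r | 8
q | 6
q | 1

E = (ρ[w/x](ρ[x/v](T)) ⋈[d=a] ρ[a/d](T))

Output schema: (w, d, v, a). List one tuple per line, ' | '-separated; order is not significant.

Per-node cardinality:
  T → 4
  ρ[x/v](T) → 4
  ρ[w/x](ρ[x/v](T)) → 4
  T → 4
  ρ[a/d](T) → 4
  (ρ[w/x](ρ[x/v](T)) ⋈[d=a] ρ[a/d](T)) → 6

== RESULT ==
w | d | v | a
q | 1 | q | 1
q | 6 | q | 6
q | 6 | t | 6
r | 8 | r | 8
t | 6 | q | 6
t | 6 | t | 6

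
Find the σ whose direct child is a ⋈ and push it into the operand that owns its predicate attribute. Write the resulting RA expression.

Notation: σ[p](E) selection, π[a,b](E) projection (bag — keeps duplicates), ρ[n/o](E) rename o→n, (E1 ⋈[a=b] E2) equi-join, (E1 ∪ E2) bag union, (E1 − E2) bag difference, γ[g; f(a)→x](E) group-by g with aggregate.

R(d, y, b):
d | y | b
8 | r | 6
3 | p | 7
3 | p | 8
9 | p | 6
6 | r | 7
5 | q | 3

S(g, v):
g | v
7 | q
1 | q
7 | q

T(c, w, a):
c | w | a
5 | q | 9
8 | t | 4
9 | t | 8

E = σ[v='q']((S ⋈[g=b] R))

σ filters on v, owned by the left side.
E' = (σ[v='q'](S) ⋈[g=b] R)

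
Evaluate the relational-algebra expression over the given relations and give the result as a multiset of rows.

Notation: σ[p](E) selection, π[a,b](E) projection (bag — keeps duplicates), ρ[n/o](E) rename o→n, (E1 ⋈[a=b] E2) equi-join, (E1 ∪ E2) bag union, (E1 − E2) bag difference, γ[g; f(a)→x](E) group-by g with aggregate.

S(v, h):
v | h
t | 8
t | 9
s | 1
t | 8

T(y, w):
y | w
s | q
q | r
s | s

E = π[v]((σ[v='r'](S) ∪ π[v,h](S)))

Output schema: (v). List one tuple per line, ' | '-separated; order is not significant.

Stepwise |·|:
  S → 4
  σ[v='r'](S) → 0
  S → 4
  π[v,h](S) → 4
  (σ[v='r'](S) ∪ π[v,h](S)) → 4
  π[v]((σ[v='r'](S) ∪ π[v,h](S))) → 4

== RESULT ==
v
s
t
t
t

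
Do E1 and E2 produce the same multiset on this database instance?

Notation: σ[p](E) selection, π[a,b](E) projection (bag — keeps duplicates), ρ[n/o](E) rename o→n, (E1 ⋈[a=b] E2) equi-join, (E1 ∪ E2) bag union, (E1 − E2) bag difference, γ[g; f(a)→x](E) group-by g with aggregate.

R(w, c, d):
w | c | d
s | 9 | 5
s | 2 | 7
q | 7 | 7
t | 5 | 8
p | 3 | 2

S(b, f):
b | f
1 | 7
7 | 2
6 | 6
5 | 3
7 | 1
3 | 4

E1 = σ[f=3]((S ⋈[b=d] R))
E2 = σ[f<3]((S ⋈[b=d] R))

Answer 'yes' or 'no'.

E1 row counts bottom-up:
  S → 6
  R → 5
  (S ⋈[b=d] R) → 5
  σ[f=3]((S ⋈[b=d] R)) → 1
E2 row counts bottom-up:
  S → 6
  R → 5
  (S ⋈[b=d] R) → 5
  σ[f<3]((S ⋈[b=d] R)) → 4

E1 result:
b | f | w | c | d
5 | 3 | s | 9 | 5
E2 result:
b | f | w | c | d
7 | 1 | q | 7 | 7
7 | 1 | s | 2 | 7
7 | 2 | q | 7 | 7
7 | 2 | s | 2 | 7
Witness: (7, 1, 'q', 7, 7) appears 0× in E1 but 1× in E2.

no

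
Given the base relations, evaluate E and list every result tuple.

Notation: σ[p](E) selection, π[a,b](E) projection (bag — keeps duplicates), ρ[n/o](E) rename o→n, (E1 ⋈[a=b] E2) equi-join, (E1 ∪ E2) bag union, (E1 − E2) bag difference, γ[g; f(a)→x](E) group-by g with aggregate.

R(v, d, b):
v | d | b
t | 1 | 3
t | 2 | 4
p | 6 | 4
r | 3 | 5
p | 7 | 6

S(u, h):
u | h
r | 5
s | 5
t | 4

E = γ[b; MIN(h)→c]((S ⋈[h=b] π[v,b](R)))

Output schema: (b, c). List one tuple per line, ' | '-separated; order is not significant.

Row counts bottom-up:
  S → 3
  R → 5
  π[v,b](R) → 5
  (S ⋈[h=b] π[v,b](R)) → 4
  γ[b; MIN(h)→c]((S ⋈[h=b] π[v,b](R))) → 2

== RESULT ==
b | c
4 | 4
5 | 5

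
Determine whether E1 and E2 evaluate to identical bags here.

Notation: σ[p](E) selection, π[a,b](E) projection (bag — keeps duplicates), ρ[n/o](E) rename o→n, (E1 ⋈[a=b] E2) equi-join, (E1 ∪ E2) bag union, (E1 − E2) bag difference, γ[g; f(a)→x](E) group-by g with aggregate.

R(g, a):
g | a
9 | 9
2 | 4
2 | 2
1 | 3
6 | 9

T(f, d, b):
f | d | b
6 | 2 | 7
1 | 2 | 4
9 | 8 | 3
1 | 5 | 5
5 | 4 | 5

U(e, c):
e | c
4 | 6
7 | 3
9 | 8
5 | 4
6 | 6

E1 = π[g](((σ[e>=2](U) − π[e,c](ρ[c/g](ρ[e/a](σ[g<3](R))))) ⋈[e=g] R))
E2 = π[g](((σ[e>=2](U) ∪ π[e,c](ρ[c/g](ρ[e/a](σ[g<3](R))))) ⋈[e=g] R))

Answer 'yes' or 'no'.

E1 per-node cardinality:
  U → 5
  σ[e>=2](U) → 5
  R → 5
  σ[g<3](R) → 3
  ρ[e/a](σ[g<3](R)) → 3
  ρ[c/g](ρ[e/a](σ[g<3](R))) → 3
  π[e,c](ρ[c/g](ρ[e/a](σ[g<3](R)))) → 3
  (σ[e>=2](U) − π[e,c](ρ[c/g](ρ[e/a](σ[g<3](R))))) → 5
  R → 5
  ((σ[e>=2](U) − π[e,c](ρ[c/g](ρ[e/a](σ[g<3](R))))) ⋈[e=g] R) → 2
  π[g](((σ[e>=2](U) − π[e,c](ρ[c/g](ρ[e/a](σ[g<3](R))))) ⋈[e=g] R)) → 2
E2 per-node cardinality:
  U → 5
  σ[e>=2](U) → 5
  R → 5
  σ[g<3](R) → 3
  ρ[e/a](σ[g<3](R)) → 3
  ρ[c/g](ρ[e/a](σ[g<3](R))) → 3
  π[e,c](ρ[c/g](ρ[e/a](σ[g<3](R)))) → 3
  (σ[e>=2](U) ∪ π[e,c](ρ[c/g](ρ[e/a](σ[g<3](R))))) → 8
  R → 5
  ((σ[e>=2](U) ∪ π[e,c](ρ[c/g](ρ[e/a](σ[g<3](R))))) ⋈[e=g] R) → 4
  π[g](((σ[e>=2](U) ∪ π[e,c](ρ[c/g](ρ[e/a](σ[g<3](R))))) ⋈[e=g] R)) → 4

E1 result:
g
6
9
E2 result:
g
2
2
6
9
Witness: (2,) appears 0× in E1 but 2× in E2.

no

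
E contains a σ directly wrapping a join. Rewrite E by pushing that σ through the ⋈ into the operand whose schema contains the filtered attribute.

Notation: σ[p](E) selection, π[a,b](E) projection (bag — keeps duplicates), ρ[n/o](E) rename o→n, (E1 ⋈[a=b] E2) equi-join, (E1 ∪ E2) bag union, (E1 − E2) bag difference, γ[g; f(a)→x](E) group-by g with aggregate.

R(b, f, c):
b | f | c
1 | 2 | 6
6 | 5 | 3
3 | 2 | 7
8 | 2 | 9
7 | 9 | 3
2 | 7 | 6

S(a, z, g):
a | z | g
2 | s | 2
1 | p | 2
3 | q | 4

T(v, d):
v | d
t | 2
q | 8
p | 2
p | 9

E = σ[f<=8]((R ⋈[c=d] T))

σ filters on f, owned by the left side.
E' = (σ[f<=8](R) ⋈[c=d] T)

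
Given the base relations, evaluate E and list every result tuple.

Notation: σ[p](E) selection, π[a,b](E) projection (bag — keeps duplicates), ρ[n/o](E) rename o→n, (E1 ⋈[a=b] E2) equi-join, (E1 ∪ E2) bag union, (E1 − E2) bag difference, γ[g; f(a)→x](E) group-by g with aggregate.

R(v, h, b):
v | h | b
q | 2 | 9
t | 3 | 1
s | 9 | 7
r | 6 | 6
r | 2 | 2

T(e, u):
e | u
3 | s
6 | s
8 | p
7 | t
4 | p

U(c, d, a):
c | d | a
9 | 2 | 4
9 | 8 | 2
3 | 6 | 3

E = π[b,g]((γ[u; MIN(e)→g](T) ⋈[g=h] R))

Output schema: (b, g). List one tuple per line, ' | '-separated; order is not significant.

Row counts bottom-up:
  T → 5
  γ[u; MIN(e)→g](T) → 3
  R → 5
  (γ[u; MIN(e)→g](T) ⋈[g=h] R) → 1
  π[b,g]((γ[u; MIN(e)→g](T) ⋈[g=h] R)) → 1

== RESULT ==
b | g
1 | 3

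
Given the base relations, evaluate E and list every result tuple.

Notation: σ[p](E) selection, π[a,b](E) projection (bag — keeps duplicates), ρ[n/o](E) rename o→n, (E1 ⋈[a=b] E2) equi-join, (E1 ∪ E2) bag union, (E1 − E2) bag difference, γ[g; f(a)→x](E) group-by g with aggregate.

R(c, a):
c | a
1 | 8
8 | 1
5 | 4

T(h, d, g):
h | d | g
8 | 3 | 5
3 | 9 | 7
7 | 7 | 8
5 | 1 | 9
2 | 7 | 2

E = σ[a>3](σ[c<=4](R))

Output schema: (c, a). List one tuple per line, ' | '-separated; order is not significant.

Subexpression sizes:
  R → 3
  σ[c<=4](R) → 1
  σ[a>3](σ[c<=4](R)) → 1

== RESULT ==
c | a
1 | 8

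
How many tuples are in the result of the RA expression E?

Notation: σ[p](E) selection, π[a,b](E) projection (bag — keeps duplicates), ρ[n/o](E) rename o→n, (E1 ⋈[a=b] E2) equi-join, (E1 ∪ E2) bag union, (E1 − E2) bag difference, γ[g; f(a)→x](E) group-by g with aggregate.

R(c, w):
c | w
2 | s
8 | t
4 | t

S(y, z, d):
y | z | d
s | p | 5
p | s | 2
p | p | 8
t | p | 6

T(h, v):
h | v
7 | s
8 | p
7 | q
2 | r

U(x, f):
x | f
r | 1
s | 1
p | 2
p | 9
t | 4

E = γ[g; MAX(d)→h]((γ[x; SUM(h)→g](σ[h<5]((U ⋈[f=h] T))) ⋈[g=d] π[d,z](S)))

Subexpression sizes:
  U → 5
  T → 4
  (U ⋈[f=h] T) → 1
  σ[h<5]((U ⋈[f=h] T)) → 1
  γ[x; SUM(h)→g](σ[h<5]((U ⋈[f=h] T))) → 1
  S → 4
  π[d,z](S) → 4
  (γ[x; SUM(h)→g](σ[h<5]((U ⋈[f=h] T))) ⋈[g=d] π[d,z](S)) → 1
  γ[g; MAX(d)→h]((γ[x; SUM(h)→g](σ[h<5]((U ⋈[f=h] T))) ⋈[g=d] π[d,z](S))) → 1

|E| = 1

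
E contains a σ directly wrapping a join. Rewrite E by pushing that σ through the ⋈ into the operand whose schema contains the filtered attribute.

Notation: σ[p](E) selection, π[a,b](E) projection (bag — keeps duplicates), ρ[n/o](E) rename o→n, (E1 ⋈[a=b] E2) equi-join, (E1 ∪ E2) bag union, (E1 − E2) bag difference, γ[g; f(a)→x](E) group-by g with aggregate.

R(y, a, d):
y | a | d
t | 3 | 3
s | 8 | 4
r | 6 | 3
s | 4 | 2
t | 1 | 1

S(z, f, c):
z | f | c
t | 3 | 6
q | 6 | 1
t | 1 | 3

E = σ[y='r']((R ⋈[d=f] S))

σ filters on y, owned by the left side.
E' = (σ[y='r'](R) ⋈[d=f] S)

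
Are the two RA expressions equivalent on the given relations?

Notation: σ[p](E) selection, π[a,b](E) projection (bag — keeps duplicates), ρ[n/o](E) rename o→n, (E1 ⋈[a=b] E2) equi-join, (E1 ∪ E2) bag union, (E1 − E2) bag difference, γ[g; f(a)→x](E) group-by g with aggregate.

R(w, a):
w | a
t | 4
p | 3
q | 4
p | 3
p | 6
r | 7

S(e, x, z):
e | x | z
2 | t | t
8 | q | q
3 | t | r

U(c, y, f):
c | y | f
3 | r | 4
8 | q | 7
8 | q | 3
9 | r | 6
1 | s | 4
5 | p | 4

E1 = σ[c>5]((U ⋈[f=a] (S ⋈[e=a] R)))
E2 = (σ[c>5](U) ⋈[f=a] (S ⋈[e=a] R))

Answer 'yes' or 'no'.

E1 row counts bottom-up:
  U → 6
  S → 3
  R → 6
  (S ⋈[e=a] R) → 2
  (U ⋈[f=a] (S ⋈[e=a] R)) → 2
  σ[c>5]((U ⋈[f=a] (S ⋈[e=a] R))) → 2
E2 row counts bottom-up:
  U → 6
  σ[c>5](U) → 3
  S → 3
  R → 6
  (S ⋈[e=a] R) → 2
  (σ[c>5](U) ⋈[f=a] (S ⋈[e=a] R)) → 2

E1 and E2 produce the same multiset:
c | y | f | e | x | z | w | a
8 | q | 3 | 3 | t | r | p | 3
8 | q | 3 | 3 | t | r | p | 3

yes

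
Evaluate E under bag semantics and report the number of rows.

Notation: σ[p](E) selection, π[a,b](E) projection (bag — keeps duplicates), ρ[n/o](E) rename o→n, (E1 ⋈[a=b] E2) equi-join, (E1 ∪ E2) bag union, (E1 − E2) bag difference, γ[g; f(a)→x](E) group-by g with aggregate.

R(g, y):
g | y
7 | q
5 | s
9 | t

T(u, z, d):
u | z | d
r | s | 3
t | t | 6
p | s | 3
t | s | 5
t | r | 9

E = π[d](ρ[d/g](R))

Per-node cardinality:
  R → 3
  ρ[d/g](R) → 3
  π[d](ρ[d/g](R)) → 3

|E| = 3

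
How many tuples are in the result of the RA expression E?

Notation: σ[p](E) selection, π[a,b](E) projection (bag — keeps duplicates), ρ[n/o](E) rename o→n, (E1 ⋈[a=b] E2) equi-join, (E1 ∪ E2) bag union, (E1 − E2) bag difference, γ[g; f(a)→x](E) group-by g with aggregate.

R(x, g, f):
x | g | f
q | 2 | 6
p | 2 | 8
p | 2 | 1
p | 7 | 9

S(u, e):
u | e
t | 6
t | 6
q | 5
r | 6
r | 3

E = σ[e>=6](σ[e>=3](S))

Subexpression sizes:
  S → 5
  σ[e>=3](S) → 5
  σ[e>=6](σ[e>=3](S)) → 3

|E| = 3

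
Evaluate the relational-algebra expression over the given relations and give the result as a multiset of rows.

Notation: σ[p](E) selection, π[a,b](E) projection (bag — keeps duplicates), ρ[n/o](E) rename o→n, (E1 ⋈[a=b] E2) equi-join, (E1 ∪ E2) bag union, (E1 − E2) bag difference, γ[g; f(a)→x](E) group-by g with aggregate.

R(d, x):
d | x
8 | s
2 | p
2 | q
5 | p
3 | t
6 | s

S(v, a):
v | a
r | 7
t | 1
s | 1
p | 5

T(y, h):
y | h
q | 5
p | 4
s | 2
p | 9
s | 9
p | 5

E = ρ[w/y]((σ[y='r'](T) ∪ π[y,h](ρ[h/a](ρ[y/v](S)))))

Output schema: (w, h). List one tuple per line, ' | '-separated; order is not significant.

Per-node cardinality:
  T → 6
  σ[y='r'](T) → 0
  S → 4
  ρ[y/v](S) → 4
  ρ[h/a](ρ[y/v](S)) → 4
  π[y,h](ρ[h/a](ρ[y/v](S))) → 4
  (σ[y='r'](T) ∪ π[y,h](ρ[h/a](ρ[y/v](S)))) → 4
  ρ[w/y]((σ[y='r'](T) ∪ π[y,h](ρ[h/a](ρ[y/v](S))))) → 4

== RESULT ==
w | h
p | 5
r | 7
s | 1
t | 1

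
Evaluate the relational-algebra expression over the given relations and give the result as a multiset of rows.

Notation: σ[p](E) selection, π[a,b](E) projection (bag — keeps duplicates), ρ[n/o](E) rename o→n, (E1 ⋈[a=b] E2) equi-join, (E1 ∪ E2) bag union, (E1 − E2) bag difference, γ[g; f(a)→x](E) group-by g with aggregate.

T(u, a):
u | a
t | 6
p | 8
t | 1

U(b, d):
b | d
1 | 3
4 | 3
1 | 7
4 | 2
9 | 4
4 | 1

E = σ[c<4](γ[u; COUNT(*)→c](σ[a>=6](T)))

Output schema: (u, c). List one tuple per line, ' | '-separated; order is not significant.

Stepwise |·|:
  T → 3
  σ[a>=6](T) → 2
  γ[u; COUNT(*)→c](σ[a>=6](T)) → 2
  σ[c<4](γ[u; COUNT(*)→c](σ[a>=6](T))) → 2

== RESULT ==
u | c
p | 1
t | 1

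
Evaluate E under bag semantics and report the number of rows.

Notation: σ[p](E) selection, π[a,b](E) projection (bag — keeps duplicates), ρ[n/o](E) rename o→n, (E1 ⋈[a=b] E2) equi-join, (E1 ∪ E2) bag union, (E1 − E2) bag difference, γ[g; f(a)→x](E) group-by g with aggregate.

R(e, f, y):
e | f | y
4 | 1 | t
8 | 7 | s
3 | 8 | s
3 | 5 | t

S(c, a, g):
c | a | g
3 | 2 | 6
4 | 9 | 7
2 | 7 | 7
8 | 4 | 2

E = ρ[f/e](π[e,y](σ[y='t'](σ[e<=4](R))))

Stepwise |·|:
  R → 4
  σ[e<=4](R) → 3
  σ[y='t'](σ[e<=4](R)) → 2
  π[e,y](σ[y='t'](σ[e<=4](R))) → 2
  ρ[f/e](π[e,y](σ[y='t'](σ[e<=4](R)))) → 2

|E| = 2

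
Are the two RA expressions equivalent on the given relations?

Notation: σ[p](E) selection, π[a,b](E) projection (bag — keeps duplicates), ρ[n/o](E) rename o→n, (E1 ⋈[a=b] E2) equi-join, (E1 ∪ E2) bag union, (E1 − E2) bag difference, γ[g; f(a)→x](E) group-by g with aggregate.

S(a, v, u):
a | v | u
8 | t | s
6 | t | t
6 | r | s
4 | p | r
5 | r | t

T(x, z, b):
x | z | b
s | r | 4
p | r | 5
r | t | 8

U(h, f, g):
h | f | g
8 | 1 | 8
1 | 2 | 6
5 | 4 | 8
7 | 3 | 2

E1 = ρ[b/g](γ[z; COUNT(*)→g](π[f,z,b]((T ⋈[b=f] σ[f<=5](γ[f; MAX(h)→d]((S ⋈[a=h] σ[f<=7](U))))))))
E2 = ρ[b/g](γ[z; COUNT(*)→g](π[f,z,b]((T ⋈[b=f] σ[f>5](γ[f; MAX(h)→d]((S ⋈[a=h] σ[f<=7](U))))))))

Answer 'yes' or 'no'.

E1 subexpression sizes:
  T → 3
  S → 5
  U → 4
  σ[f<=7](U) → 4
  (S ⋈[a=h] σ[f<=7](U)) → 2
  γ[f; MAX(h)→d]((S ⋈[a=h] σ[f<=7](U))) → 2
  σ[f<=5](γ[f; MAX(h)→d]((S ⋈[a=h] σ[f<=7](U)))) → 2
  (T ⋈[b=f] σ[f<=5](γ[f; MAX(h)→d]((S ⋈[a=h] σ[f<=7](U))))) → 1
  π[f,z,b]((T ⋈[b=f] σ[f<=5](γ[f; MAX(h)→d]((S ⋈[a=h] σ[f<=7](U)))))) → 1
  γ[z; COUNT(*)→g](π[f,z,b]((T ⋈[b=f] σ[f<=5](γ[f; MAX(h)→d]((S ⋈[a=h] σ[f<=7](U))))))) → 1
  ρ[b/g](γ[z; COUNT(*)→g](π[f,z,b]((T ⋈[b=f] σ[f<=5](γ[f; MAX(h)→d]((S ⋈[a=h] σ[f<=7](U)))))))) → 1
E2 subexpression sizes:
  T → 3
  S → 5
  U → 4
  σ[f<=7](U) → 4
  (S ⋈[a=h] σ[f<=7](U)) → 2
  γ[f; MAX(h)→d]((S ⋈[a=h] σ[f<=7](U))) → 2
  σ[f>5](γ[f; MAX(h)→d]((S ⋈[a=h] σ[f<=7](U)))) → 0
  (T ⋈[b=f] σ[f>5](γ[f; MAX(h)→d]((S ⋈[a=h] σ[f<=7](U))))) → 0
  π[f,z,b]((T ⋈[b=f] σ[f>5](γ[f; MAX(h)→d]((S ⋈[a=h] σ[f<=7](U)))))) → 0
  γ[z; COUNT(*)→g](π[f,z,b]((T ⋈[b=f] σ[f>5](γ[f; MAX(h)→d]((S ⋈[a=h] σ[f<=7](U))))))) → 0
  ρ[b/g](γ[z; COUNT(*)→g](π[f,z,b]((T ⋈[b=f] σ[f>5](γ[f; MAX(h)→d]((S ⋈[a=h] σ[f<=7](U)))))))) → 0

E1 result:
z | b
r | 1
E2 result:
z | b
(0 rows)
Witness: ('r', 1) appears 1× in E1 but 0× in E2.

no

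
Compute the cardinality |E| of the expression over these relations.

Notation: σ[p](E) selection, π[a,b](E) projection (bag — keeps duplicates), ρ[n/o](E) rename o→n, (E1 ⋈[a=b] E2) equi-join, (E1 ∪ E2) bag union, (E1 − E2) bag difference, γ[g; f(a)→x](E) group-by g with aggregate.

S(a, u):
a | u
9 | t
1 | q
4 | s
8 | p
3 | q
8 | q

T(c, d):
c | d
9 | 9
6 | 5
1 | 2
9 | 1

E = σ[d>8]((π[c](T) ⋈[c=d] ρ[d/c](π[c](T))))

Per-node cardinality:
  T → 4
  π[c](T) → 4
  T → 4
  π[c](T) → 4
  ρ[d/c](π[c](T)) → 4
  (π[c](T) ⋈[c=d] ρ[d/c](π[c](T))) → 6
  σ[d>8]((π[c](T) ⋈[c=d] ρ[d/c](π[c](T)))) → 4

|E| = 4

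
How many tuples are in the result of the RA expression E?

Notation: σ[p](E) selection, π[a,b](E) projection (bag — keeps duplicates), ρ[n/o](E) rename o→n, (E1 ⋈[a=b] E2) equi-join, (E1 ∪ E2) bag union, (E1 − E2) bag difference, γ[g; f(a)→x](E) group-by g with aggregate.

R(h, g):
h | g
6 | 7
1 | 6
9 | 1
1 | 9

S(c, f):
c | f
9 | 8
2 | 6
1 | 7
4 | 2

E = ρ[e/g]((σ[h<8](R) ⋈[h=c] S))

Per-node cardinality:
  R → 4
  σ[h<8](R) → 3
  S → 4
  (σ[h<8](R) ⋈[h=c] S) → 2
  ρ[e/g]((σ[h<8](R) ⋈[h=c] S)) → 2

|E| = 2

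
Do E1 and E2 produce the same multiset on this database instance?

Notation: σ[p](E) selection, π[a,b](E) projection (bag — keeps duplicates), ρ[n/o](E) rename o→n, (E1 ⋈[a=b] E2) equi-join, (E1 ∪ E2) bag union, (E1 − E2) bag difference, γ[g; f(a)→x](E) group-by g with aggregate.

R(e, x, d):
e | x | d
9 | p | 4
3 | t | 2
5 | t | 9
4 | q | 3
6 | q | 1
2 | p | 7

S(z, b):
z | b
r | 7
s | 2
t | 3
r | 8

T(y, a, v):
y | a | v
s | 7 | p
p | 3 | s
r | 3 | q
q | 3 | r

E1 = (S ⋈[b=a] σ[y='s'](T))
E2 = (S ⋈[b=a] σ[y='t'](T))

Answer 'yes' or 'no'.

E1 stepwise |·|:
  S → 4
  T → 4
  σ[y='s'](T) → 1
  (S ⋈[b=a] σ[y='s'](T)) → 1
E2 stepwise |·|:
  S → 4
  T → 4
  σ[y='t'](T) → 0
  (S ⋈[b=a] σ[y='t'](T)) → 0

E1 result:
z | b | y | a | v
r | 7 | s | 7 | p
E2 result:
z | b | y | a | v
(0 rows)
Witness: ('r', 7, 's', 7, 'p') appears 1× in E1 but 0× in E2.

no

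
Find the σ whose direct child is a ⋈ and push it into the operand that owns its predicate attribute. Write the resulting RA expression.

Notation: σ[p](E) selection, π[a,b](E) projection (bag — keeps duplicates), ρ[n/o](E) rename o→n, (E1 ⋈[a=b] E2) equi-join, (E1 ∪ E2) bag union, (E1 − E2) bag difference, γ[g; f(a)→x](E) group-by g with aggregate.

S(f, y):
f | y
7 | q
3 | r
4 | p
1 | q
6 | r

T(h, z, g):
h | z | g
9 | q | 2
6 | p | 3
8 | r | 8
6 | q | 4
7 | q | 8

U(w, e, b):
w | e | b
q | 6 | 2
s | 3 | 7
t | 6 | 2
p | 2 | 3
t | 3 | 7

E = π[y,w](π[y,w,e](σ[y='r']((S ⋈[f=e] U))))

σ filters on y, owned by the left side.
E' = π[y,w](π[y,w,e]((σ[y='r'](S) ⋈[f=e] U)))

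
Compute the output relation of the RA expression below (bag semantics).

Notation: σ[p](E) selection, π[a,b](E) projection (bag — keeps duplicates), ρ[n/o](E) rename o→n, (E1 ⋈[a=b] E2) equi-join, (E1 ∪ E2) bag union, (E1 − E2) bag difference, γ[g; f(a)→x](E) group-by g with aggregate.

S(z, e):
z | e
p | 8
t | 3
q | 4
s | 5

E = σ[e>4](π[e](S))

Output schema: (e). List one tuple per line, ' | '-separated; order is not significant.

Stepwise |·|:
  S → 4
  π[e](S) → 4
  σ[e>4](π[e](S)) → 2

== RESULT ==
e
5
8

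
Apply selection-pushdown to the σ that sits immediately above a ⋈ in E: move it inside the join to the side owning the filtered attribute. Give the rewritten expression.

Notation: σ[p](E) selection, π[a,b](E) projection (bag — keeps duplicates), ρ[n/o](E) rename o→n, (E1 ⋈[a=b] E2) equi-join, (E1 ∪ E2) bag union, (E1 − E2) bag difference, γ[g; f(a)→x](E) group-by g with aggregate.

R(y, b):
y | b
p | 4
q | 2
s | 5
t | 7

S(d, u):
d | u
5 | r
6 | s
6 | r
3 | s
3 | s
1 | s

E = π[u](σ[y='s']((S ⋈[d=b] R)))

σ filters on y, owned by the right side.
E' = π[u]((S ⋈[d=b] σ[y='s'](R)))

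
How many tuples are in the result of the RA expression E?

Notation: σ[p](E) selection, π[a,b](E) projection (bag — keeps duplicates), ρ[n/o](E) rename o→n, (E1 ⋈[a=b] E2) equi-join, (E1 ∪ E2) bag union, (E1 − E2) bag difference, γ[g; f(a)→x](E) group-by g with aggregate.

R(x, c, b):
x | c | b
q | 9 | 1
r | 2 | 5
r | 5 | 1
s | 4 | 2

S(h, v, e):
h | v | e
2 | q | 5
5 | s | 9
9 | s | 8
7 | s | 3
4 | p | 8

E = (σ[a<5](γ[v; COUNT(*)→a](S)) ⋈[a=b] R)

Per-node cardinality:
  S → 5
  γ[v; COUNT(*)→a](S) → 3
  σ[a<5](γ[v; COUNT(*)→a](S)) → 3
  R → 4
  (σ[a<5](γ[v; COUNT(*)→a](S)) ⋈[a=b] R) → 4

|E| = 4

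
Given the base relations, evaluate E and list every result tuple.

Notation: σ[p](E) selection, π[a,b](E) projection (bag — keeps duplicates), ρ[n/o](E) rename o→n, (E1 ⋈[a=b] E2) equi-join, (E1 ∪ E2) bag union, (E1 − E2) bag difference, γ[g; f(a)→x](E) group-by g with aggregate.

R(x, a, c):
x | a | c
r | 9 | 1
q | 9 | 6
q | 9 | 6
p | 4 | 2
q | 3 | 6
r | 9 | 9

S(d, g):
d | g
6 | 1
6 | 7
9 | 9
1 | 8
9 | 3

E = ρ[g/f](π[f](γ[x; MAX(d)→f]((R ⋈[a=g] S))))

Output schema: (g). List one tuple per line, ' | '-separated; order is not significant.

Stepwise |·|:
  R → 6
  S → 5
  (R ⋈[a=g] S) → 5
  γ[x; MAX(d)→f]((R ⋈[a=g] S)) → 2
  π[f](γ[x; MAX(d)→f]((R ⋈[a=g] S))) → 2
  ρ[g/f](π[f](γ[x; MAX(d)→f]((R ⋈[a=g] S)))) → 2

== RESULT ==
g
9
9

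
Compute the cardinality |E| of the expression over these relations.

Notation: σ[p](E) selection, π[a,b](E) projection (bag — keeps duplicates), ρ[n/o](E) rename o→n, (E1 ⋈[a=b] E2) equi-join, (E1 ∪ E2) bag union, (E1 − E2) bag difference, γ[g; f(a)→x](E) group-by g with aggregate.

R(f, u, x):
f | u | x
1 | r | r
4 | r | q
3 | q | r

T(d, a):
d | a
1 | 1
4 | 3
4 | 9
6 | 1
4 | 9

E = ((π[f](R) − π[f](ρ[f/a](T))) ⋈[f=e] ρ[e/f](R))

Subexpression sizes:
  R → 3
  π[f](R) → 3
  T → 5
  ρ[f/a](T) → 5
  π[f](ρ[f/a](T)) → 5
  (π[f](R) − π[f](ρ[f/a](T))) → 1
  R → 3
  ρ[e/f](R) → 3
  ((π[f](R) − π[f](ρ[f/a](T))) ⋈[f=e] ρ[e/f](R)) → 1

|E| = 1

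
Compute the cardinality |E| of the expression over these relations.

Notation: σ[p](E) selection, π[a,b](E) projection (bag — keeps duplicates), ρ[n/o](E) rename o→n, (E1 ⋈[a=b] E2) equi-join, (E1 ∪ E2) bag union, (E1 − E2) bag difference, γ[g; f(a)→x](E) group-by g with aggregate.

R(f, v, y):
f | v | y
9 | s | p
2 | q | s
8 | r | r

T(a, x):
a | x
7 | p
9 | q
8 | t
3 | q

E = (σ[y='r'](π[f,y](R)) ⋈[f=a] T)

Row counts bottom-up:
  R → 3
  π[f,y](R) → 3
  σ[y='r'](π[f,y](R)) → 1
  T → 4
  (σ[y='r'](π[f,y](R)) ⋈[f=a] T) → 1

|E| = 1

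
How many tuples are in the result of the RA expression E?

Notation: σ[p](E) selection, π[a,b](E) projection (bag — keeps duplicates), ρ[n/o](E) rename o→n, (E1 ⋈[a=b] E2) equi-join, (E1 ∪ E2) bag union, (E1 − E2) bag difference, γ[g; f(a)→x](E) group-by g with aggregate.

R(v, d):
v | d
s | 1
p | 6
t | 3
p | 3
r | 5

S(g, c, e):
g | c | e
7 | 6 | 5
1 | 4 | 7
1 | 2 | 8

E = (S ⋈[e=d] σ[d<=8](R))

Row counts bottom-up:
  S → 3
  R → 5
  σ[d<=8](R) → 5
  (S ⋈[e=d] σ[d<=8](R)) → 1

|E| = 1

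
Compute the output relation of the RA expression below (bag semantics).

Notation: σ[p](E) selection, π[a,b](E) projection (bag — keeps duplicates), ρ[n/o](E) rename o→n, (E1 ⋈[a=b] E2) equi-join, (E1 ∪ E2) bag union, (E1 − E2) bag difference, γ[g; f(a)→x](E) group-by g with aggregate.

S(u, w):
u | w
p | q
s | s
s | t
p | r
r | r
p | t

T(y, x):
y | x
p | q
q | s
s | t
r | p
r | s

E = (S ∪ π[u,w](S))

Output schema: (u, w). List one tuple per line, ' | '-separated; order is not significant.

Per-node cardinality:
  S → 6
  S → 6
  π[u,w](S) → 6
  (S ∪ π[u,w](S)) → 12

== RESULT ==
u | w
p | q
p | q
p | r
p | r
p | t
p | t
r | r
r | r
s | s
s | s
s | t
s | t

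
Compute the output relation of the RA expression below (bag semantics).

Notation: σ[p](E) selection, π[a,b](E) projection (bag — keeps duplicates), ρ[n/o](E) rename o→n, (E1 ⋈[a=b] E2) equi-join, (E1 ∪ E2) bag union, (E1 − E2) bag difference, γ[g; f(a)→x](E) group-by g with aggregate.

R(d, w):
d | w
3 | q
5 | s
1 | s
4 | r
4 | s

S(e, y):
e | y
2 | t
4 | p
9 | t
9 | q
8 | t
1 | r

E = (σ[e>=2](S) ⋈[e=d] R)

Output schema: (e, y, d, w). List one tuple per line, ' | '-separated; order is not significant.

Per-node cardinality:
  S → 6
  σ[e>=2](S) → 5
  R → 5
  (σ[e>=2](S) ⋈[e=d] R) → 2

== RESULT ==
e | y | d | w
4 | p | 4 | r
4 | p | 4 | s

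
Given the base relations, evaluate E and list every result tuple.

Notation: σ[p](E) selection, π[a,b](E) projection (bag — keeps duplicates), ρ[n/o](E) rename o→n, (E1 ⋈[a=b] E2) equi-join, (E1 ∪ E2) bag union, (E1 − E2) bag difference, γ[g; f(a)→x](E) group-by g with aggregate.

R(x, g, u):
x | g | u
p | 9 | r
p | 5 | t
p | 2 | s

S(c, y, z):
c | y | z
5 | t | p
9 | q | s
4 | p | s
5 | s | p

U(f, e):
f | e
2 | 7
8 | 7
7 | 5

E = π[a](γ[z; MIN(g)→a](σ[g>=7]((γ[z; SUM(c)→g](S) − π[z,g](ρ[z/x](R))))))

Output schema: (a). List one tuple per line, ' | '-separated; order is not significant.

Row counts bottom-up:
  S → 4
  γ[z; SUM(c)→g](S) → 2
  R → 3
  ρ[z/x](R) → 3
  π[z,g](ρ[z/x](R)) → 3
  (γ[z; SUM(c)→g](S) − π[z,g](ρ[z/x](R))) → 2
  σ[g>=7]((γ[z; SUM(c)→g](S) − π[z,g](ρ[z/x](R)))) → 2
  γ[z; MIN(g)→a](σ[g>=7]((γ[z; SUM(c)→g](S) − π[z,g](ρ[z/x](R))))) → 2
  π[a](γ[z; MIN(g)→a](σ[g>=7]((γ[z; SUM(c)→g](S) − π[z,g](ρ[z/x](R)))))) → 2

== RESULT ==
a
10
13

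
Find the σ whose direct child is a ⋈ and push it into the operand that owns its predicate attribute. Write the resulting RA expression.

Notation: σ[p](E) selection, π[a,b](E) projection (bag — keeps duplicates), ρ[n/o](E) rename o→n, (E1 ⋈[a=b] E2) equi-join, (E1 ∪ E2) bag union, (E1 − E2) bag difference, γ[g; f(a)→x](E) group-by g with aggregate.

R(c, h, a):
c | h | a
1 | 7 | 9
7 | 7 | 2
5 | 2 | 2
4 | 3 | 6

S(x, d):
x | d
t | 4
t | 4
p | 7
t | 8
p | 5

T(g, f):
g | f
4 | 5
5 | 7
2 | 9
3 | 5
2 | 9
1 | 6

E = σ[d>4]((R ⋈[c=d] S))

σ filters on d, owned by the right side.
E' = (R ⋈[c=d] σ[d>4](S))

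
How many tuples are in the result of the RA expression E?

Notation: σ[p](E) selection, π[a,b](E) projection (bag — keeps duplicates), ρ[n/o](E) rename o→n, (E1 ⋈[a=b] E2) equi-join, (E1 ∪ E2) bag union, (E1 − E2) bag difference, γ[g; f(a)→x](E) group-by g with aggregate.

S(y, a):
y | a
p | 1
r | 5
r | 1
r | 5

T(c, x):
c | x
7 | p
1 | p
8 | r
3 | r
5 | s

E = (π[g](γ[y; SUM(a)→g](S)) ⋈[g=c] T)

Row counts bottom-up:
  S → 4
  γ[y; SUM(a)→g](S) → 2
  π[g](γ[y; SUM(a)→g](S)) → 2
  T → 5
  (π[g](γ[y; SUM(a)→g](S)) ⋈[g=c] T) → 1

|E| = 1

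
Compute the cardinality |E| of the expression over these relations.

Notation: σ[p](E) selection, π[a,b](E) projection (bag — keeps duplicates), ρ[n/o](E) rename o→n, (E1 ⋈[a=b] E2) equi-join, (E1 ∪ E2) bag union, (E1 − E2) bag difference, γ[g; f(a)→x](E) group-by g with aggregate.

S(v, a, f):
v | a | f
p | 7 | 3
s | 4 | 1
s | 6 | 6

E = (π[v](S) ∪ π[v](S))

Per-node cardinality:
  S → 3
  π[v](S) → 3
  S → 3
  π[v](S) → 3
  (π[v](S) ∪ π[v](S)) → 6

|E| = 6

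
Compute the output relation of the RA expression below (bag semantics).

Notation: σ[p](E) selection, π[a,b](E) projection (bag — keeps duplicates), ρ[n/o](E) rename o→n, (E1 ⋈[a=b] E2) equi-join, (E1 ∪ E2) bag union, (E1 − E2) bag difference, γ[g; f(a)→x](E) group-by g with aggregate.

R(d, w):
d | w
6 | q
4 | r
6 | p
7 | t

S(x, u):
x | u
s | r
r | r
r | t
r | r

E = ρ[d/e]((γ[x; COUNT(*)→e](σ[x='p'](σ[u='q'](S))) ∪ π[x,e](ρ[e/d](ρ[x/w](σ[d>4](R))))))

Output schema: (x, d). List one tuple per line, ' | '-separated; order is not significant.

Per-node cardinality:
  S → 4
  σ[u='q'](S) → 0
  σ[x='p'](σ[u='q'](S)) → 0
  γ[x; COUNT(*)→e](σ[x='p'](σ[u='q'](S))) → 0
  R → 4
  σ[d>4](R) → 3
  ρ[x/w](σ[d>4](R)) → 3
  ρ[e/d](ρ[x/w](σ[d>4](R))) → 3
  π[x,e](ρ[e/d](ρ[x/w](σ[d>4](R)))) → 3
  (γ[x; COUNT(*)→e](σ[x='p'](σ[u='q'](S))) ∪ π[x,e](ρ[e/d](ρ[x/w](σ[d>4](R))))) → 3
  ρ[d/e]((γ[x; COUNT(*)→e](σ[x='p'](σ[u='q'](S))) ∪ π[x,e](ρ[e/d](ρ[x/w](σ[d>4](R)))))) → 3

== RESULT ==
x | d
p | 6
q | 6
t | 7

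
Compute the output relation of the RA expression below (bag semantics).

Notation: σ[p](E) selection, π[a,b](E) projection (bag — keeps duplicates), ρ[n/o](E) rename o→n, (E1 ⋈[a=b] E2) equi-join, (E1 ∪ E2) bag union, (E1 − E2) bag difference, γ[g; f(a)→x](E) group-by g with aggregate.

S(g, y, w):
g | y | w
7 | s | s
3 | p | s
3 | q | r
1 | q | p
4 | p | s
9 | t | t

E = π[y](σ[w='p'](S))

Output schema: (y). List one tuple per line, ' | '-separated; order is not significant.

Per-node cardinality:
  S → 6
  σ[w='p'](S) → 1
  π[y](σ[w='p'](S)) → 1

== RESULT ==
y
q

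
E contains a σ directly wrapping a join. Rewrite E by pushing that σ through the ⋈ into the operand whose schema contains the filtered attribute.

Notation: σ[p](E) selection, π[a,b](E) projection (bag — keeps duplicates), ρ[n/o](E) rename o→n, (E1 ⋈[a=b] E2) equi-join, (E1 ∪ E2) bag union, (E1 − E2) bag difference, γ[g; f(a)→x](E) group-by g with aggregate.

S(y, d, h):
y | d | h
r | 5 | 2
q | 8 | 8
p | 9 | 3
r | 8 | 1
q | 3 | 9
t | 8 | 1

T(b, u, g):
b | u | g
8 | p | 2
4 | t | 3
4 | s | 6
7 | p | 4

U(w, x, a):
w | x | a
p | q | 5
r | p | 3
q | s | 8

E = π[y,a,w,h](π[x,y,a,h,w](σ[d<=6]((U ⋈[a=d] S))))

σ filters on d, owned by the right side.
E' = π[y,a,w,h](π[x,y,a,h,w]((U ⋈[a=d] σ[d<=6](S))))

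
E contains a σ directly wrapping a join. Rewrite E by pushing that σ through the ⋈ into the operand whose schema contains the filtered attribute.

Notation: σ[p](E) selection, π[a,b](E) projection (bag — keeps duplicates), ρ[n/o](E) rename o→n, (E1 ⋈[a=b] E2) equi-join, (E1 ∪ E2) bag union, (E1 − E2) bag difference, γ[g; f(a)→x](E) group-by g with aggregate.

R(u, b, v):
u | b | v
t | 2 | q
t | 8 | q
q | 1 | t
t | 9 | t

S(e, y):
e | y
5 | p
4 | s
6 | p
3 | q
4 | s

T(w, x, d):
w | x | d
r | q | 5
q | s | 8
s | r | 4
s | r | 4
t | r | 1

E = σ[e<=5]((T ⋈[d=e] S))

σ filters on e, owned by the right side.
E' = (T ⋈[d=e] σ[e<=5](S))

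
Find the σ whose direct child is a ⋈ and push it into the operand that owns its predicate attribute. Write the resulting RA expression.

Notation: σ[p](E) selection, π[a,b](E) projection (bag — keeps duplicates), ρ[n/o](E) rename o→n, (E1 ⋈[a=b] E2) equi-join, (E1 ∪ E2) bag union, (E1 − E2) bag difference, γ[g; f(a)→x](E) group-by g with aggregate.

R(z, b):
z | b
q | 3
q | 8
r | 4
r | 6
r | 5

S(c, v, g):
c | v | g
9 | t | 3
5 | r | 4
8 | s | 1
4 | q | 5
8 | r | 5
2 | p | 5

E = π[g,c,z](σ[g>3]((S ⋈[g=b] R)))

σ filters on g, owned by the left side.
E' = π[g,c,z]((σ[g>3](S) ⋈[g=b] R))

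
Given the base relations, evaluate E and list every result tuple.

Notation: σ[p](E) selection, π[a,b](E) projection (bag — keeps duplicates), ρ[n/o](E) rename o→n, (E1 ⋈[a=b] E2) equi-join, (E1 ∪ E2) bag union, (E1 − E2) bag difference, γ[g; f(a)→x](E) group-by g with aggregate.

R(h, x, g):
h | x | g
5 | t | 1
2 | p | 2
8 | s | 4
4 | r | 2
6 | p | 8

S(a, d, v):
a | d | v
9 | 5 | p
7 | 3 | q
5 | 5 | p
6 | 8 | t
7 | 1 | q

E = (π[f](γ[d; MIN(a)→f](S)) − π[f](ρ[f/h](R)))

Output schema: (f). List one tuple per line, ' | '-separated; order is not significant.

Subexpression sizes:
  S → 5
  γ[d; MIN(a)→f](S) → 4
  π[f](γ[d; MIN(a)→f](S)) → 4
  R → 5
  ρ[f/h](R) → 5
  π[f](ρ[f/h](R)) → 5
  (π[f](γ[d; MIN(a)→f](S)) − π[f](ρ[f/h](R))) → 2

== RESULT ==
f
7
7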